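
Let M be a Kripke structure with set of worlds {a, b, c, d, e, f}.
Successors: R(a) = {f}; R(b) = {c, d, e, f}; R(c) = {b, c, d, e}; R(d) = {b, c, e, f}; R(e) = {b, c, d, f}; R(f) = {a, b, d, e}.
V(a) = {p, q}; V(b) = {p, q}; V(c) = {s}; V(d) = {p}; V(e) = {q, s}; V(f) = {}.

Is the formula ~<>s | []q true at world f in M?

No

At f: ~<>s is false, []q is false, so ~<>s | []q is false.
  At f: <>s is true, so ~<>s is false.
    At f: <>s requires s at some successor in {a, b, d, e}.
      s holds at e, so <>s is true at f.
  At f: []q requires q at every successor {a, b, d, e}.
    q fails at d, so []q is false at f.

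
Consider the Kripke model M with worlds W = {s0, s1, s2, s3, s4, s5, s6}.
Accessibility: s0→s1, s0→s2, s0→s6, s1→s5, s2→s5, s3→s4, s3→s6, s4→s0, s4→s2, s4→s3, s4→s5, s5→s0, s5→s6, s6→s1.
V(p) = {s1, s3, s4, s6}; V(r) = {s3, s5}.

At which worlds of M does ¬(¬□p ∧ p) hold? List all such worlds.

Recall that □ψ holds at a world iff ψ holds at every accessible world, and ◇ψ holds iff ψ holds at some accessible world.
Let φ = ¬(¬□p ∧ p). Evaluate φ at each world:
  s0 (successors {s1, s2, s6}): φ is true.
  s1 (successors {s5}): φ is false.
  s2 (successors {s5}): φ is true.
  s3 (successors {s4, s6}): φ is true.
  s4 (successors {s0, s2, s3, s5}): φ is false.
  s5 (successors {s0, s6}): φ is true.
  s6 (successors {s1}): φ is true.
For instance, at s3:
  At s3: ¬□p ∧ p is false, so ¬(¬□p ∧ p) is true.
    At s3: ¬□p is false, p is true, so ¬□p ∧ p is false.
      At s3: □p is true, so ¬□p is false.
Satisfying worlds: {s0, s2, s3, s5, s6}

s0, s2, s3, s5, s6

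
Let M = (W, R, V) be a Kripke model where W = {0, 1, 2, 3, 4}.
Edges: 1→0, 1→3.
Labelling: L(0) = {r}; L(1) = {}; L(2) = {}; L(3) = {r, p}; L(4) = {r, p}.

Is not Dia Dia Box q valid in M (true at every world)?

Recall that Box ψ holds at a world iff ψ holds at every accessible world, and Dia ψ holds iff ψ holds at some accessible world.
Let φ = not Dia Dia Box q. Evaluate φ at each world:
  0 (successors ∅): φ is true.
  1 (successors {0, 3}): φ is true.
  2 (successors ∅): φ is true.
  3 (successors ∅): φ is true.
  4 (successors ∅): φ is true.
For instance, at 1:
  At 1: Dia Dia Box q is false, so not Dia Dia Box q is true.
    At 1: Dia Dia Box q requires Dia Box q at some successor in {0, 3}.
      At 0: Dia Box q is false.
      At 3: Dia Box q is false.
    So Dia Dia Box q is false at 1.

Yes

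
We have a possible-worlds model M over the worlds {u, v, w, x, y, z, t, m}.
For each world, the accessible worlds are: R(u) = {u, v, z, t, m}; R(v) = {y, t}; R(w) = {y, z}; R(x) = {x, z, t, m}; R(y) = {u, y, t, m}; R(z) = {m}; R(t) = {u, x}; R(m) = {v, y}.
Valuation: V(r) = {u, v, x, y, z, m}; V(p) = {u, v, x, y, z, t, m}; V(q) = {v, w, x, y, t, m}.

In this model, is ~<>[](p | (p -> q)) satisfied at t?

Recall that []ψ holds at a world iff ψ holds at every accessible world, and <>ψ holds iff ψ holds at some accessible world.
At t: <>[](p | (p -> q)) is true, so ~<>[](p | (p -> q)) is false.
  At t: <>[](p | (p -> q)) requires [](p | (p -> q)) at some successor in {u, x}.
    [](p | (p -> q)) holds at u, so <>[](p | (p -> q)) is true at t.
      At u: [](p | (p -> q)) requires p | (p -> q) at every successor {u, v, z, t, m}.
        At u: p | (p -> q) is true.
        At v: p | (p -> q) is true.
        At z: p | (p -> q) is true.
        At t: p | (p -> q) is true.
        At m: p | (p -> q) is true.
      So [](p | (p -> q)) is true at u.

No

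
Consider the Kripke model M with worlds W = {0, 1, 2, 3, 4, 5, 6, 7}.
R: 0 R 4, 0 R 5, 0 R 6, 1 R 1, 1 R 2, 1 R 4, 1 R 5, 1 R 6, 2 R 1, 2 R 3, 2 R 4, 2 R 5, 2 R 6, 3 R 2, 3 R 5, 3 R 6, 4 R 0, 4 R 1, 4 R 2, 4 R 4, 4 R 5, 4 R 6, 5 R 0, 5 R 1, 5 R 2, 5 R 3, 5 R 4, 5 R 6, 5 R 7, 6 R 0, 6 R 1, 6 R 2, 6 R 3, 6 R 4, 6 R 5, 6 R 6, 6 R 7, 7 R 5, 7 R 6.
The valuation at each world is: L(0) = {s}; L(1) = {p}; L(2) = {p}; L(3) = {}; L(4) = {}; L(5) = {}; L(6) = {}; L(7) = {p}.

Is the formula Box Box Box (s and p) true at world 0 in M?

No

Recall that Box ψ holds at a world iff ψ holds at every accessible world, and Dia ψ holds iff ψ holds at some accessible world.
At 0: Box Box Box (s and p) requires Box Box (s and p) at every successor {4, 5, 6}.
  Box Box (s and p) fails at 4, so Box Box Box (s and p) is false at 0.
    At 4: Box Box (s and p) requires Box (s and p) at every successor {0, 1, 2, 4, 5, 6}.
      Box (s and p) fails at 0, so Box Box (s and p) is false at 4.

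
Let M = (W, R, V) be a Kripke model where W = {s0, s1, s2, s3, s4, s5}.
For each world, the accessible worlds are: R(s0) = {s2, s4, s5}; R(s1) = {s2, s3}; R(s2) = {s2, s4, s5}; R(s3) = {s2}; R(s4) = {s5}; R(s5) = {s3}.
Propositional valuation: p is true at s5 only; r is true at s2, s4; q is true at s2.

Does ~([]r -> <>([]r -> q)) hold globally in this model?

No

Let φ = ~([]r -> <>([]r -> q)). Evaluate φ at each world:
  s0 (successors {s2, s4, s5}): φ is false.
  s1 (successors {s2, s3}): φ is false.
  s2 (successors {s2, s4, s5}): φ is false.
  s3 (successors {s2}): φ is false.
  s4 (successors {s5}): φ is false.
  s5 (successors {s3}): φ is false.
Detail at s0 (counterexample):
  At s0: []r -> <>([]r -> q) is true, so ~([]r -> <>([]r -> q)) is false.
    At s0: []r is false, <>([]r -> q) is true, so []r -> <>([]r -> q) is true.
      At s0: []r requires r at every successor {s2, s4, s5}.
        r fails at s5, so []r is false at s0.
      At s0: <>([]r -> q) requires []r -> q at some successor in {s2, s4, s5}.
        []r -> q holds at s2, so <>([]r -> q) is true at s0.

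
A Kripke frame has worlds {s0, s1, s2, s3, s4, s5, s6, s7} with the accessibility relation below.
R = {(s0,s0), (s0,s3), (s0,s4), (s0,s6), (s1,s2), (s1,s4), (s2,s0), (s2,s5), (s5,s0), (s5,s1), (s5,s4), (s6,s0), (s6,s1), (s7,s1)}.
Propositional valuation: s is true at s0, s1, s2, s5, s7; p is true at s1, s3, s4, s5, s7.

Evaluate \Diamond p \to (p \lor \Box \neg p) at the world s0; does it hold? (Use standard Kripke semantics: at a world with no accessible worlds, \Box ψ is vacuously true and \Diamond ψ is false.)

At s0: \Diamond p is true, p \lor \Box \neg p is false, so \Diamond p \to (p \lor \Box \neg p) is false.
  At s0: \Diamond p requires p at some successor in {s0, s3, s4, s6}.
    p holds at s3, so \Diamond p is true at s0.
  At s0: p is false, \Box \neg p is false, so p \lor \Box \neg p is false.
    At s0: \Box \neg p requires \neg p at every successor {s0, s3, s4, s6}.
      \neg p fails at s3, so \Box \neg p is false at s0.

No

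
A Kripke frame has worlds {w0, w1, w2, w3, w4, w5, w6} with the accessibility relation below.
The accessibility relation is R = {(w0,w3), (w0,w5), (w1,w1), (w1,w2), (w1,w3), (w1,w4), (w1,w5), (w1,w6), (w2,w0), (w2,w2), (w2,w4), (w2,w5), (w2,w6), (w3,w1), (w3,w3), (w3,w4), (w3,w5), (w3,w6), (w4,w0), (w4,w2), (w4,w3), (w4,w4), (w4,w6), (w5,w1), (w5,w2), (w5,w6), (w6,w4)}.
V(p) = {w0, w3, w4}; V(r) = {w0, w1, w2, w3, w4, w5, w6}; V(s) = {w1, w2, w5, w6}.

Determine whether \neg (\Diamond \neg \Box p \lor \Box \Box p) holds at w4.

No

Recall that \Box ψ holds at a world iff ψ holds at every accessible world, and \Diamond ψ holds iff ψ holds at some accessible world.
At w4: \Diamond \neg \Box p \lor \Box \Box p is true, so \neg (\Diamond \neg \Box p \lor \Box \Box p) is false.
  At w4: \Diamond \neg \Box p is true, \Box \Box p is false, so \Diamond \neg \Box p \lor \Box \Box p is true.
    At w4: \Diamond \neg \Box p requires \neg \Box p at some successor in {w0, w2, w3, w4, w6}.
      \neg \Box p holds at w0, so \Diamond \neg \Box p is true at w4.
    At w4: \Box \Box p requires \Box p at every successor {w0, w2, w3, w4, w6}.
      \Box p fails at w0, so \Box \Box p is false at w4.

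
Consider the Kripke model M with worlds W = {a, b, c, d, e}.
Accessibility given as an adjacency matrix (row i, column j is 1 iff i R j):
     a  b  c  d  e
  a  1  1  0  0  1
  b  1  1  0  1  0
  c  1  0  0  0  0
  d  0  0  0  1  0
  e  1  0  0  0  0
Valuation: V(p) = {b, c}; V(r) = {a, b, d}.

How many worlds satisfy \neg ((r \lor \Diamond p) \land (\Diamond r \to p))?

Let φ = \neg ((r \lor \Diamond p) \land (\Diamond r \to p)). Evaluate φ at each world:
  a (successors {a, b, e}): φ is true.
  b (successors {a, b, d}): φ is false.
  c (successors {a}): φ is true.
  d (successors {d}): φ is true.
  e (successors {a}): φ is true.
For instance, at e:
  At e: (r \lor \Diamond p) \land (\Diamond r \to p) is false, so \neg ((r \lor \Diamond p) \land (\Diamond r \to p)) is true.
    At e: r \lor \Diamond p is false, \Diamond r \to p is false, so (r \lor \Diamond p) \land (\Diamond r \to p) is false.
      At e: r is false, \Diamond p is false, so r \lor \Diamond p is false.
      At e: \Diamond r is true, p is false, so \Diamond r \to p is false.
Satisfying worlds: {a, c, d, e}

4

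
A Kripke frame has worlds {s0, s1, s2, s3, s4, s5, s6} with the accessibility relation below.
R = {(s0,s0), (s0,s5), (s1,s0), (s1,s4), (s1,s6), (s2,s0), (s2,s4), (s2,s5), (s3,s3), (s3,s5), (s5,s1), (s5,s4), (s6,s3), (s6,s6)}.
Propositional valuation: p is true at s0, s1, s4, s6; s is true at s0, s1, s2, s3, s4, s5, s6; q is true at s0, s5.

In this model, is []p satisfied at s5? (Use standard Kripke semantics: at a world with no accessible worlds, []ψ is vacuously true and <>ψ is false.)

At s5: []p requires p at every successor {s1, s4}.
  At s1: p is true.
  At s4: p is true.
So []p is true at s5.

Yes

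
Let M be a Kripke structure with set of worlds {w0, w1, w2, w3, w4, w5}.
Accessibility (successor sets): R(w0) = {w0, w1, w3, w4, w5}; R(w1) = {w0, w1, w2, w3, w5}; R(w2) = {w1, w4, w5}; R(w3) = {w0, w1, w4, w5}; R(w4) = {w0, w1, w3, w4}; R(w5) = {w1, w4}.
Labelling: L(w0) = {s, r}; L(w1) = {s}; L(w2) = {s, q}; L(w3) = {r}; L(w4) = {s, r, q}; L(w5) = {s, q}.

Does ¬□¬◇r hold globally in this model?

Let φ = ¬□¬◇r. Evaluate φ at each world:
  w0 (successors {w0, w1, w3, w4, w5}): φ is true.
  w1 (successors {w0, w1, w2, w3, w5}): φ is true.
  w2 (successors {w1, w4, w5}): φ is true.
  w3 (successors {w0, w1, w4, w5}): φ is true.
  w4 (successors {w0, w1, w3, w4}): φ is true.
  w5 (successors {w1, w4}): φ is true.
For instance, at w3:
  At w3: □¬◇r is false, so ¬□¬◇r is true.
    At w3: □¬◇r requires ¬◇r at every successor {w0, w1, w4, w5}.
      ¬◇r fails at w0, so □¬◇r is false at w3.

Yes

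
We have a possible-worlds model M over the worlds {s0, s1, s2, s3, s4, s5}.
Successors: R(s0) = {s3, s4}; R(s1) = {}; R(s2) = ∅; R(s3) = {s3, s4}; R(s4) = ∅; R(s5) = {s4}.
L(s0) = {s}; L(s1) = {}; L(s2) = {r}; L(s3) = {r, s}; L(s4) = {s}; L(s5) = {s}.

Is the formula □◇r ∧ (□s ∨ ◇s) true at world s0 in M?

Recall that □ψ holds at a world iff ψ holds at every accessible world, and ◇ψ holds iff ψ holds at some accessible world.
At s0: □◇r is false, □s ∨ ◇s is true, so □◇r ∧ (□s ∨ ◇s) is false.
  At s0: □◇r requires ◇r at every successor {s3, s4}.
    ◇r fails at s4, so □◇r is false at s0.
      At s4: no accessible worlds, so ◇r is false.
  At s0: □s is true, ◇s is true, so □s ∨ ◇s is true.
    At s0: □s requires s at every successor {s3, s4}.
      At s3: s is true.
      At s4: s is true.
    So □s is true at s0.
    At s0: ◇s requires s at some successor in {s3, s4}.
      s holds at s3, so ◇s is true at s0.

No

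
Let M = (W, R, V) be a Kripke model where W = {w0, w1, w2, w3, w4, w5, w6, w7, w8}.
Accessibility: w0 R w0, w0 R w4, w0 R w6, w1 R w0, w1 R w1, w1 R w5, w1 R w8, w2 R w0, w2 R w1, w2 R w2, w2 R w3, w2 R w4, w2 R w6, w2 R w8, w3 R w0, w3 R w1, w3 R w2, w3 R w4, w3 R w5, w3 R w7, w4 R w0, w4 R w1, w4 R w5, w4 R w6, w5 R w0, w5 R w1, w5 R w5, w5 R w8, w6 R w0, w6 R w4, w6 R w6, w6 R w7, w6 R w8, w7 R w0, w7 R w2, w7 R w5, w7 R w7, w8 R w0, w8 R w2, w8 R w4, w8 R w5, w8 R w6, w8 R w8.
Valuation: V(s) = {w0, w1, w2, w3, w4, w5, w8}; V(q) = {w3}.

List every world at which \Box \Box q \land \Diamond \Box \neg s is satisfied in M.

none

Let φ = \Box \Box q \land \Diamond \Box \neg s. Evaluate φ at each world:
  w0 (successors {w0, w4, w6}): φ is false.
  w1 (successors {w0, w1, w5, w8}): φ is false.
  w2 (successors {w0, w1, w2, w3, w4, w6, w8}): φ is false.
  w3 (successors {w0, w1, w2, w4, w5, w7}): φ is false.
  w4 (successors {w0, w1, w5, w6}): φ is false.
  w5 (successors {w0, w1, w5, w8}): φ is false.
  w6 (successors {w0, w4, w6, w7, w8}): φ is false.
  w7 (successors {w0, w2, w5, w7}): φ is false.
  w8 (successors {w0, w2, w4, w5, w6, w8}): φ is false.
For instance, at w5:
  At w5: \Box \Box q is false, \Diamond \Box \neg s is false, so \Box \Box q \land \Diamond \Box \neg s is false.
    At w5: \Box \Box q requires \Box q at every successor {w0, w1, w5, w8}.
      \Box q fails at w0, so \Box \Box q is false at w5.
    At w5: \Diamond \Box \neg s requires \Box \neg s at some successor in {w0, w1, w5, w8}.
      At w0: \Box \neg s is false.
      At w1: \Box \neg s is false.
      At w5: \Box \neg s is false.
      At w8: \Box \neg s is false.
    So \Diamond \Box \neg s is false at w5.
Satisfying worlds: none.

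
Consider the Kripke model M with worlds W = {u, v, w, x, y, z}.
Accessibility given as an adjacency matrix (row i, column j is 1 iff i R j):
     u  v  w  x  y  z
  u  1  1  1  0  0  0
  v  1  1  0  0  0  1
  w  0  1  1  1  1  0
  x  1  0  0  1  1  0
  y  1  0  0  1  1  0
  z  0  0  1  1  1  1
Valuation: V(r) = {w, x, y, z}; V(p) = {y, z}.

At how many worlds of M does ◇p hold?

Let φ = ◇p. Evaluate φ at each world:
  u (successors {u, v, w}): φ is false.
  v (successors {u, v, z}): φ is true.
  w (successors {v, w, x, y}): φ is true.
  x (successors {u, x, y}): φ is true.
  y (successors {u, x, y}): φ is true.
  z (successors {w, x, y, z}): φ is true.
For instance, at z:
  At z: ◇p requires p at some successor in {w, x, y, z}.
    p holds at y, so ◇p is true at z.
Satisfying worlds: {v, w, x, y, z}

5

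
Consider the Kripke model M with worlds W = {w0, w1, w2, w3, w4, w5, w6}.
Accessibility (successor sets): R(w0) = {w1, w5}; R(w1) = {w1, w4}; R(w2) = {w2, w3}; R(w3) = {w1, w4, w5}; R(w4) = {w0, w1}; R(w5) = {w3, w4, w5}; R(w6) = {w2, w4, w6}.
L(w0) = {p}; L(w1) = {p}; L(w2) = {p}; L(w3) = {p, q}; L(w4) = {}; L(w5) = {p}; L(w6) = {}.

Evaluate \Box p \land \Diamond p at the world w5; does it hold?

At w5: \Box p is false, \Diamond p is true, so \Box p \land \Diamond p is false.
  At w5: \Box p requires p at every successor {w3, w4, w5}.
    p fails at w4, so \Box p is false at w5.
  At w5: \Diamond p requires p at some successor in {w3, w4, w5}.
    p holds at w3, so \Diamond p is true at w5.

No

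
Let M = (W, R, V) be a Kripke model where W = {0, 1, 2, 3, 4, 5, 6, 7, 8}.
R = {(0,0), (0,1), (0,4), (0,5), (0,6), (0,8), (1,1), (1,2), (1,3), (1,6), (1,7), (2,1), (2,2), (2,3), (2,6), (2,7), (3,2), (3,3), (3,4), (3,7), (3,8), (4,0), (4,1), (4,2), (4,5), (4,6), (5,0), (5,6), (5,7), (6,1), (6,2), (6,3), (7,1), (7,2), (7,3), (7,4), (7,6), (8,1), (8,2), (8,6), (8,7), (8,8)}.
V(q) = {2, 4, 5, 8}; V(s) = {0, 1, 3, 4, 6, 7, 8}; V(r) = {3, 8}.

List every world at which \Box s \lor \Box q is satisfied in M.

5

Recall that \Box ψ holds at a world iff ψ holds at every accessible world, and \Diamond ψ holds iff ψ holds at some accessible world.
Let φ = \Box s \lor \Box q. Evaluate φ at each world:
  0 (successors {0, 1, 4, 5, 6, 8}): φ is false.
  1 (successors {1, 2, 3, 6, 7}): φ is false.
  2 (successors {1, 2, 3, 6, 7}): φ is false.
  3 (successors {2, 3, 4, 7, 8}): φ is false.
  4 (successors {0, 1, 2, 5, 6}): φ is false.
  5 (successors {0, 6, 7}): φ is true.
  6 (successors {1, 2, 3}): φ is false.
  7 (successors {1, 2, 3, 4, 6}): φ is false.
  8 (successors {1, 2, 6, 7, 8}): φ is false.
For instance, at 2:
  At 2: \Box s is false, \Box q is false, so \Box s \lor \Box q is false.
    At 2: \Box s requires s at every successor {1, 2, 3, 6, 7}.
      s fails at 2, so \Box s is false at 2.
    At 2: \Box q requires q at every successor {1, 2, 3, 6, 7}.
      q fails at 1, so \Box q is false at 2.
Satisfying worlds: {5}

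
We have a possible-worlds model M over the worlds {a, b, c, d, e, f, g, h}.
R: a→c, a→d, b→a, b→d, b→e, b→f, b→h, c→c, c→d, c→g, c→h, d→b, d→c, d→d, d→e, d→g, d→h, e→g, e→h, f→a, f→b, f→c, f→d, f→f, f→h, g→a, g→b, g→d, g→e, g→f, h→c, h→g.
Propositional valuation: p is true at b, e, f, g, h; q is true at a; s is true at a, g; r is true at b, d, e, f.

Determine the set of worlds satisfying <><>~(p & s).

Let φ = <><>~(p & s). Evaluate φ at each world:
  a (successors {c, d}): φ is true.
  b (successors {a, d, e, f, h}): φ is true.
  c (successors {c, d, g, h}): φ is true.
  d (successors {b, c, d, e, g, h}): φ is true.
  e (successors {g, h}): φ is true.
  f (successors {a, b, c, d, f, h}): φ is true.
  g (successors {a, b, d, e, f}): φ is true.
  h (successors {c, g}): φ is true.
For instance, at h:
  At h: <><>~(p & s) requires <>~(p & s) at some successor in {c, g}.
    <>~(p & s) holds at c, so <><>~(p & s) is true at h.
      At c: <>~(p & s) requires ~(p & s) at some successor in {c, d, g, h}.
        ~(p & s) holds at c, so <>~(p & s) is true at c.
Satisfying worlds: {a, b, c, d, e, f, g, h}

a, b, c, d, e, f, g, h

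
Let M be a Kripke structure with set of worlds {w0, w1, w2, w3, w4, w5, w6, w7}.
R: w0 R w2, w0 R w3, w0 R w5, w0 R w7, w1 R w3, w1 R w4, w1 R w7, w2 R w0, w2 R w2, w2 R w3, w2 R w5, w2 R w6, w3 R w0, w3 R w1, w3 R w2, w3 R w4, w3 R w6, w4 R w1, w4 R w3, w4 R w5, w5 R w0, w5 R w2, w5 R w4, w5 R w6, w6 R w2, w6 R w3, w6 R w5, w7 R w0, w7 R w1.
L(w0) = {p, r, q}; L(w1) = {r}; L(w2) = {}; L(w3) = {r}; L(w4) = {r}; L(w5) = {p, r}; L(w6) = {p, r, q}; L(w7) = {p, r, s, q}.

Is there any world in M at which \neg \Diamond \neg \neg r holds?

No

Let φ = \neg \Diamond \neg \neg r. Evaluate φ at each world:
  w0 (successors {w2, w3, w5, w7}): φ is false.
  w1 (successors {w3, w4, w7}): φ is false.
  w2 (successors {w0, w2, w3, w5, w6}): φ is false.
  w3 (successors {w0, w1, w2, w4, w6}): φ is false.
  w4 (successors {w1, w3, w5}): φ is false.
  w5 (successors {w0, w2, w4, w6}): φ is false.
  w6 (successors {w2, w3, w5}): φ is false.
  w7 (successors {w0, w1}): φ is false.
For instance, at w0:
  At w0: \Diamond \neg \neg r is true, so \neg \Diamond \neg \neg r is false.
    At w0: \Diamond \neg \neg r requires \neg \neg r at some successor in {w2, w3, w5, w7}.
      \neg \neg r holds at w3, so \Diamond \neg \neg r is true at w0.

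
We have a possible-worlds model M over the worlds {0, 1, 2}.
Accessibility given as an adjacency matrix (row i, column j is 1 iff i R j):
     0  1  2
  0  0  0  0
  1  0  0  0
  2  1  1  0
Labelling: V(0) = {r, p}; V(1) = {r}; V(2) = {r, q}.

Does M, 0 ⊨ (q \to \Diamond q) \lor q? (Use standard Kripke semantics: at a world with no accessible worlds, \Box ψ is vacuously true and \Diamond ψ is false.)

At 0: q \to \Diamond q is true, q is false, so (q \to \Diamond q) \lor q is true.
  At 0: q is false, \Diamond q is false, so q \to \Diamond q is true.
    At 0: no accessible worlds, so \Diamond q is false.

Yes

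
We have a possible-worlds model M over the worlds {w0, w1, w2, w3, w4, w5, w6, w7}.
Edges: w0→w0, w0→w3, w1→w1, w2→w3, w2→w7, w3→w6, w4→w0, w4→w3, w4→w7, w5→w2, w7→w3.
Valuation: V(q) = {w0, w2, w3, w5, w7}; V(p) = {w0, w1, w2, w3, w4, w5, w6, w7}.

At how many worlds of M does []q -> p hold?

Let φ = []q -> p. Evaluate φ at each world:
  w0 (successors {w0, w3}): φ is true.
  w1 (successors {w1}): φ is true.
  w2 (successors {w3, w7}): φ is true.
  w3 (successors {w6}): φ is true.
  w4 (successors {w0, w3, w7}): φ is true.
  w5 (successors {w2}): φ is true.
  w6 (successors ∅): φ is true.
  w7 (successors {w3}): φ is true.
For instance, at w2:
  At w2: []q is true, p is true, so []q -> p is true.
    At w2: []q requires q at every successor {w3, w7}.
      At w3: q is true.
      At w7: q is true.
    So []q is true at w2.
Satisfying worlds: {w0, w1, w2, w3, w4, w5, w6, w7}

8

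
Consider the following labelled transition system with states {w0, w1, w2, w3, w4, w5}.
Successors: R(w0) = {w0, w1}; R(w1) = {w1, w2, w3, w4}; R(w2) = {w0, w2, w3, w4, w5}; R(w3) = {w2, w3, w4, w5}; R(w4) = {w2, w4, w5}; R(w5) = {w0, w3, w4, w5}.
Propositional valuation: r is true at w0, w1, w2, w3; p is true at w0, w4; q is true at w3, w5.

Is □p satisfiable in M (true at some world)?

Recall that □ψ holds at a world iff ψ holds at every accessible world, and ◇ψ holds iff ψ holds at some accessible world.
Let φ = □p. Evaluate φ at each world:
  w0 (successors {w0, w1}): φ is false.
  w1 (successors {w1, w2, w3, w4}): φ is false.
  w2 (successors {w0, w2, w3, w4, w5}): φ is false.
  w3 (successors {w2, w3, w4, w5}): φ is false.
  w4 (successors {w2, w4, w5}): φ is false.
  w5 (successors {w0, w3, w4, w5}): φ is false.
For instance, at w0:
  At w0: □p requires p at every successor {w0, w1}.
    p fails at w1, so □p is false at w0.

No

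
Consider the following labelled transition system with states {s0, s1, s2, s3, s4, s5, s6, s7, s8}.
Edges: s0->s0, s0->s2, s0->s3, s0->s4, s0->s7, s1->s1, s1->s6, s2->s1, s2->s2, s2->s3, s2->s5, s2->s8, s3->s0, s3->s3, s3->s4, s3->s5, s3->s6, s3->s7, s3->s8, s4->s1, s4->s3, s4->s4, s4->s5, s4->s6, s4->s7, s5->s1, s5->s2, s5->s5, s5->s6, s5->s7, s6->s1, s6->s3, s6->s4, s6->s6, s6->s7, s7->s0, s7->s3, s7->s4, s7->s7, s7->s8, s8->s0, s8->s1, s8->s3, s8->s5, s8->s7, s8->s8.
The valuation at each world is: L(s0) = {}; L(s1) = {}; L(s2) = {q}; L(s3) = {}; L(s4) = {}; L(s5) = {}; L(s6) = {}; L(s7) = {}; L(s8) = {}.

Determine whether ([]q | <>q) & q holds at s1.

At s1: []q | <>q is false, q is false, so ([]q | <>q) & q is false.
  At s1: []q is false, <>q is false, so []q | <>q is false.
    At s1: []q requires q at every successor {s1, s6}.
      q fails at s1, so []q is false at s1.
    At s1: <>q requires q at some successor in {s1, s6}.
      At s1: q is false.
      At s6: q is false.
    So <>q is false at s1.

No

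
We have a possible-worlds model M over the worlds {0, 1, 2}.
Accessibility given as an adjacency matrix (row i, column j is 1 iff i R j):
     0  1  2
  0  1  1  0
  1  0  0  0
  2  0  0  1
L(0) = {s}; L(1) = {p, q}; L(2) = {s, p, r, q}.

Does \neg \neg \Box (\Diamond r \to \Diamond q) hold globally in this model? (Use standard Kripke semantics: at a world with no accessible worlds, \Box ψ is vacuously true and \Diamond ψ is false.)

Yes

Let φ = \neg \neg \Box (\Diamond r \to \Diamond q). Evaluate φ at each world:
  0 (successors {0, 1}): φ is true.
  1 (successors ∅): φ is true.
  2 (successors {2}): φ is true.
For instance, at 2:
  At 2: \neg \Box (\Diamond r \to \Diamond q) is false, so \neg \neg \Box (\Diamond r \to \Diamond q) is true.
    At 2: \Box (\Diamond r \to \Diamond q) is true, so \neg \Box (\Diamond r \to \Diamond q) is false.
      At 2: \Box (\Diamond r \to \Diamond q) requires \Diamond r \to \Diamond q at every successor {2}.
        At 2: \Diamond r \to \Diamond q is true.
      So \Box (\Diamond r \to \Diamond q) is true at 2.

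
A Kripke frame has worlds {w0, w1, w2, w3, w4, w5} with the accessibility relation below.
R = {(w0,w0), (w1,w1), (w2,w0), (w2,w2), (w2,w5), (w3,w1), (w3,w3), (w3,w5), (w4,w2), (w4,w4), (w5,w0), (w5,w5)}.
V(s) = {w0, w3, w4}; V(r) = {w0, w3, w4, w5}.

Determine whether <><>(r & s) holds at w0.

Recall that <>ψ holds at a world iff ψ holds at some accessible world.
At w0: <><>(r & s) requires <>(r & s) at some successor in {w0}.
  <>(r & s) holds at w0, so <><>(r & s) is true at w0.
    At w0: <>(r & s) requires r & s at some successor in {w0}.
      r & s holds at w0, so <>(r & s) is true at w0.

Yes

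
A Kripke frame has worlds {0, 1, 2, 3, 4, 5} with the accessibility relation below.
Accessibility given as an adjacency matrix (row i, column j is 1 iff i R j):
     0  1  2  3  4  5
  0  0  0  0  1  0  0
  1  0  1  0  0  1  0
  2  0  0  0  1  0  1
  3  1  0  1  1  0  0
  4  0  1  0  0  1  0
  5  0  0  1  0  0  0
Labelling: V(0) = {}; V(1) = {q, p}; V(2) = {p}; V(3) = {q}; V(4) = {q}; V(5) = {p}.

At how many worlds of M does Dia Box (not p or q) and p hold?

1

Let φ = Dia Box (not p or q) and p. Evaluate φ at each world:
  0 (successors {3}): φ is false.
  1 (successors {1, 4}): φ is true.
  2 (successors {3, 5}): φ is false.
  3 (successors {0, 2, 3}): φ is false.
  4 (successors {1, 4}): φ is false.
  5 (successors {2}): φ is false.
For instance, at 3:
  At 3: Dia Box (not p or q) is true, p is false, so Dia Box (not p or q) and p is false.
    At 3: Dia Box (not p or q) requires Box (not p or q) at some successor in {0, 2, 3}.
      Box (not p or q) holds at 0, so Dia Box (not p or q) is true at 3.
Satisfying worlds: {1}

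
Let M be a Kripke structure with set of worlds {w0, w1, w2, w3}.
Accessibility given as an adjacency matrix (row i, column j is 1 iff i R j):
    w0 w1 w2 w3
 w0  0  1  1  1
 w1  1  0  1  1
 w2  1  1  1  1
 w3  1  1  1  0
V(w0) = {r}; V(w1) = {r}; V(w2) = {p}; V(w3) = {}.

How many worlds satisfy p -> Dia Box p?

Let φ = p -> Dia Box p. Evaluate φ at each world:
  w0 (successors {w1, w2, w3}): φ is true.
  w1 (successors {w0, w2, w3}): φ is true.
  w2 (successors {w0, w1, w2, w3}): φ is false.
  w3 (successors {w0, w1, w2}): φ is true.
For instance, at w3:
  At w3: p is false, Dia Box p is false, so p -> Dia Box p is true.
    At w3: Dia Box p requires Box p at some successor in {w0, w1, w2}.
      At w0: Box p is false.
      At w1: Box p is false.
      At w2: Box p is false.
    So Dia Box p is false at w3.
Satisfying worlds: {w0, w1, w3}

3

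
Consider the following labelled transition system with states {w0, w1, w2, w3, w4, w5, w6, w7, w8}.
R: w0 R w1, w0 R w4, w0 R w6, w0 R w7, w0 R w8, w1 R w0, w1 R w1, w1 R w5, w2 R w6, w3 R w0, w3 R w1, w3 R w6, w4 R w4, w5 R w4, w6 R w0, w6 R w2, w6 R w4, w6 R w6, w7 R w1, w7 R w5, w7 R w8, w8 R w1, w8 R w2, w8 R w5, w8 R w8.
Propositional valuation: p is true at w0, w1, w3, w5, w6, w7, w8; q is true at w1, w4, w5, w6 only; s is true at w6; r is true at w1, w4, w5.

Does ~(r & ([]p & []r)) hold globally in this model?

Recall that []ψ holds at a world iff ψ holds at every accessible world, and <>ψ holds iff ψ holds at some accessible world.
Let φ = ~(r & ([]p & []r)). Evaluate φ at each world:
  w0 (successors {w1, w4, w6, w7, w8}): φ is true.
  w1 (successors {w0, w1, w5}): φ is true.
  w2 (successors {w6}): φ is true.
  w3 (successors {w0, w1, w6}): φ is true.
  w4 (successors {w4}): φ is true.
  w5 (successors {w4}): φ is true.
  w6 (successors {w0, w2, w4, w6}): φ is true.
  w7 (successors {w1, w5, w8}): φ is true.
  w8 (successors {w1, w2, w5, w8}): φ is true.
For instance, at w5:
  At w5: r & ([]p & []r) is false, so ~(r & ([]p & []r)) is true.
    At w5: r is true, []p & []r is false, so r & ([]p & []r) is false.
      At w5: []p is false, []r is true, so []p & []r is false.

Yes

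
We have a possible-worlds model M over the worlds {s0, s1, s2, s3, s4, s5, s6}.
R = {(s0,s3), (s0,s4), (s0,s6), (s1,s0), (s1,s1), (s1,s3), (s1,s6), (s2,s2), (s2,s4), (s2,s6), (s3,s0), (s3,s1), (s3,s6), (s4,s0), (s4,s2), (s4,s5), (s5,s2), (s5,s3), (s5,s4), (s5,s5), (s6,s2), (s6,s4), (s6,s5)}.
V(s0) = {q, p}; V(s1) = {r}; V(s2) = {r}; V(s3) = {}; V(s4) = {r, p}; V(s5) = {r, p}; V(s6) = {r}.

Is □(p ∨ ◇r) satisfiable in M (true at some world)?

Let φ = □(p ∨ ◇r). Evaluate φ at each world:
  s0 (successors {s3, s4, s6}): φ is true.
  s1 (successors {s0, s1, s3, s6}): φ is true.
  s2 (successors {s2, s4, s6}): φ is true.
  s3 (successors {s0, s1, s6}): φ is true.
  s4 (successors {s0, s2, s5}): φ is true.
  s5 (successors {s2, s3, s4, s5}): φ is true.
  s6 (successors {s2, s4, s5}): φ is true.
Detail at s0 (witness):
  At s0: □(p ∨ ◇r) requires p ∨ ◇r at every successor {s3, s4, s6}.
      At s3: p is false, ◇r is true, so p ∨ ◇r is true.
      At s4: p is true, ◇r is true, so p ∨ ◇r is true.
      At s6: p is false, ◇r is true, so p ∨ ◇r is true.
  So □(p ∨ ◇r) is true at s0.

Yes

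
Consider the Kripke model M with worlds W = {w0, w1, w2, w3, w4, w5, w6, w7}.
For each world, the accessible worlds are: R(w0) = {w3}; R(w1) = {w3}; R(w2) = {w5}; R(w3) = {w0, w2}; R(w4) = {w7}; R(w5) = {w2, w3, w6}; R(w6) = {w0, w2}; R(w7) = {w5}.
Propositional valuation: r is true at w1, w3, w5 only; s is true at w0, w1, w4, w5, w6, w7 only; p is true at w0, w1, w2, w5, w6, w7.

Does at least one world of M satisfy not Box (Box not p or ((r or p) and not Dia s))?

Let φ = not Box (Box not p or ((r or p) and not Dia s)). Evaluate φ at each world:
  w0 (successors {w3}): φ is true.
  w1 (successors {w3}): φ is true.
  w2 (successors {w5}): φ is true.
  w3 (successors {w0, w2}): φ is true.
  w4 (successors {w7}): φ is true.
  w5 (successors {w2, w3, w6}): φ is true.
  w6 (successors {w0, w2}): φ is true.
  w7 (successors {w5}): φ is true.
Detail at w0 (witness):
  At w0: Box (Box not p or ((r or p) and not Dia s)) is false, so not Box (Box not p or ((r or p) and not Dia s)) is true.
    At w0: Box (Box not p or ((r or p) and not Dia s)) requires Box not p or ((r or p) and not Dia s) at every successor {w3}.
      Box not p or ((r or p) and not Dia s) fails at w3, so Box (Box not p or ((r or p) and not Dia s)) is false at w0.

Yes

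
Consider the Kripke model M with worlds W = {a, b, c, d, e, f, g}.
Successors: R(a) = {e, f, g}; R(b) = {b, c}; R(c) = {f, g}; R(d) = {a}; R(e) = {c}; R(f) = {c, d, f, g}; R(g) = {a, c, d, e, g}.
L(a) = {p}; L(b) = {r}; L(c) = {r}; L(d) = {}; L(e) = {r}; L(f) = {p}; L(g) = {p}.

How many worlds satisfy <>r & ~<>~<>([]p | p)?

Let φ = <>r & ~<>~<>([]p | p). Evaluate φ at each world:
  a (successors {e, f, g}): φ is true.
  b (successors {b, c}): φ is true.
  c (successors {f, g}): φ is false.
  d (successors {a}): φ is false.
  e (successors {c}): φ is true.
  f (successors {c, d, f, g}): φ is true.
  g (successors {a, c, d, e, g}): φ is true.
For instance, at b:
  At b: <>r is true, ~<>~<>([]p | p) is true, so <>r & ~<>~<>([]p | p) is true.
    At b: <>r requires r at some successor in {b, c}.
      r holds at b, so <>r is true at b.
    At b: <>~<>([]p | p) is false, so ~<>~<>([]p | p) is true.
      At b: <>~<>([]p | p) requires ~<>([]p | p) at some successor in {b, c}.
        At b: ~<>([]p | p) is false.
        At c: ~<>([]p | p) is false.
      So <>~<>([]p | p) is false at b.
Satisfying worlds: {a, b, e, f, g}

5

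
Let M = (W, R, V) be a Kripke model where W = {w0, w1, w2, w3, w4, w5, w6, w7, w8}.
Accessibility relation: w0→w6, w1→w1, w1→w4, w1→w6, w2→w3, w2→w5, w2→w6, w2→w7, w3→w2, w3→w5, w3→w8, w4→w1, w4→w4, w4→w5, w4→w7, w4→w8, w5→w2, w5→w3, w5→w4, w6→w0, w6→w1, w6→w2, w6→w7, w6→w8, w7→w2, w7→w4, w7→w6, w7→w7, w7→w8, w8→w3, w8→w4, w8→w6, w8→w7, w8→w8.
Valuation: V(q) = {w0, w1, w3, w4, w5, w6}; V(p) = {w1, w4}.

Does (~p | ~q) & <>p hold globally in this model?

No

Recall that <>ψ holds at a world iff ψ holds at some accessible world.
Let φ = (~p | ~q) & <>p. Evaluate φ at each world:
  w0 (successors {w6}): φ is false.
  w1 (successors {w1, w4, w6}): φ is false.
  w2 (successors {w3, w5, w6, w7}): φ is false.
  w3 (successors {w2, w5, w8}): φ is false.
  w4 (successors {w1, w4, w5, w7, w8}): φ is false.
  w5 (successors {w2, w3, w4}): φ is true.
  w6 (successors {w0, w1, w2, w7, w8}): φ is true.
  w7 (successors {w2, w4, w6, w7, w8}): φ is true.
  w8 (successors {w3, w4, w6, w7, w8}): φ is true.
Detail at w0 (counterexample):
  At w0: ~p | ~q is true, <>p is false, so (~p | ~q) & <>p is false.
    At w0: <>p requires p at some successor in {w6}.
      At w6: p is false.
    So <>p is false at w0.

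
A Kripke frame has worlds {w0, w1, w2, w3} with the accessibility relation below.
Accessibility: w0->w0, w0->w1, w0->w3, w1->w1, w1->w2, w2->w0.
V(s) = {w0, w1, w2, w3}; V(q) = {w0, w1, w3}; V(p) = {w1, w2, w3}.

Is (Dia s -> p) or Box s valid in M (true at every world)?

Let φ = (Dia s -> p) or Box s. Evaluate φ at each world:
  w0 (successors {w0, w1, w3}): φ is true.
  w1 (successors {w1, w2}): φ is true.
  w2 (successors {w0}): φ is true.
  w3 (successors ∅): φ is true.
For instance, at w2:
  At w2: Dia s -> p is true, Box s is true, so (Dia s -> p) or Box s is true.
    At w2: Dia s is true, p is true, so Dia s -> p is true.
      At w2: Dia s requires s at some successor in {w0}.
        s holds at w0, so Dia s is true at w2.
    At w2: Box s requires s at every successor {w0}.
      At w0: s is true.
    So Box s is true at w2.

Yes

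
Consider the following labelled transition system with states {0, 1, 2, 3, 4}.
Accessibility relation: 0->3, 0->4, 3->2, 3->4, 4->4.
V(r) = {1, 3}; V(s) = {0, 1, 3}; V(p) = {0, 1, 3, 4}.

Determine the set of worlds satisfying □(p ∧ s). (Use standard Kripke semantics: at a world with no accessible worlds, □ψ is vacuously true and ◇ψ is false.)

1, 2

Recall that □ψ holds at a world iff ψ holds at every accessible world, and ◇ψ holds iff ψ holds at some accessible world.
Let φ = □(p ∧ s). Evaluate φ at each world:
  0 (successors {3, 4}): φ is false.
  1 (successors ∅): φ is true.
  2 (successors ∅): φ is true.
  3 (successors {2, 4}): φ is false.
  4 (successors {4}): φ is false.
For instance, at 3:
  At 3: □(p ∧ s) requires p ∧ s at every successor {2, 4}.
    p ∧ s fails at 2, so □(p ∧ s) is false at 3.
Satisfying worlds: {1, 2}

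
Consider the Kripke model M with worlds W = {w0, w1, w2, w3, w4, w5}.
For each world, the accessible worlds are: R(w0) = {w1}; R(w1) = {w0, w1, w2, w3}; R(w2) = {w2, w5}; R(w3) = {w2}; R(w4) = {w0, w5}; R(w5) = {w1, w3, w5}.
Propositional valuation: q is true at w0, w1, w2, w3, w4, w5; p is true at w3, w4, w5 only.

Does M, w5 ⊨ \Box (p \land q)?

No

At w5: \Box (p \land q) requires p \land q at every successor {w1, w3, w5}.
  p \land q fails at w1, so \Box (p \land q) is false at w5.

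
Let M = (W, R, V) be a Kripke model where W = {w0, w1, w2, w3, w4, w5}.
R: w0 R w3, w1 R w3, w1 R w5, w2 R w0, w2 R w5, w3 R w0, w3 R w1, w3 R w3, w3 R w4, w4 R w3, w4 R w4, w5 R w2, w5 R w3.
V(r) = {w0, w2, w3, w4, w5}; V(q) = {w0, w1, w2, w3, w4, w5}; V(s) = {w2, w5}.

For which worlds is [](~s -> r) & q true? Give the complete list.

Recall that []ψ holds at a world iff ψ holds at every accessible world, and <>ψ holds iff ψ holds at some accessible world.
Let φ = [](~s -> r) & q. Evaluate φ at each world:
  w0 (successors {w3}): φ is true.
  w1 (successors {w3, w5}): φ is true.
  w2 (successors {w0, w5}): φ is true.
  w3 (successors {w0, w1, w3, w4}): φ is false.
  w4 (successors {w3, w4}): φ is true.
  w5 (successors {w2, w3}): φ is true.
For instance, at w2:
  At w2: [](~s -> r) is true, q is true, so [](~s -> r) & q is true.
    At w2: [](~s -> r) requires ~s -> r at every successor {w0, w5}.
      At w0: ~s -> r is true.
      At w5: ~s -> r is true.
    So [](~s -> r) is true at w2.
Satisfying worlds: {w0, w1, w2, w4, w5}

w0, w1, w2, w4, w5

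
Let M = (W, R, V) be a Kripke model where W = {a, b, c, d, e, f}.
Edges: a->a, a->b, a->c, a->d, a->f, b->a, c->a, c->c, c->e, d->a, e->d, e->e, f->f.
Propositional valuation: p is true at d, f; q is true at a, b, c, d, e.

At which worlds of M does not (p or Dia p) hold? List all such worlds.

b, c

Recall that Dia ψ holds at a world iff ψ holds at some accessible world.
Let φ = not (p or Dia p). Evaluate φ at each world:
  a (successors {a, b, c, d, f}): φ is false.
  b (successors {a}): φ is true.
  c (successors {a, c, e}): φ is true.
  d (successors {a}): φ is false.
  e (successors {d, e}): φ is false.
  f (successors {f}): φ is false.
For instance, at d:
  At d: p or Dia p is true, so not (p or Dia p) is false.
    At d: p is true, Dia p is false, so p or Dia p is true.
      At d: Dia p requires p at some successor in {a}.
        At a: p is false.
      So Dia p is false at d.
Satisfying worlds: {b, c}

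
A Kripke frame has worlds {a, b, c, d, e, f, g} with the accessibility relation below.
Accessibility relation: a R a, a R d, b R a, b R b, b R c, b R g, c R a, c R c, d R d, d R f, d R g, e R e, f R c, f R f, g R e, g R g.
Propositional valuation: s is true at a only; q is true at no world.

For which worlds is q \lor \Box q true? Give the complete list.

none

Let φ = q \lor \Box q. Evaluate φ at each world:
  a (successors {a, d}): φ is false.
  b (successors {a, b, c, g}): φ is false.
  c (successors {a, c}): φ is false.
  d (successors {d, f, g}): φ is false.
  e (successors {e}): φ is false.
  f (successors {c, f}): φ is false.
  g (successors {e, g}): φ is false.
For instance, at f:
  At f: q is false, \Box q is false, so q \lor \Box q is false.
    At f: \Box q requires q at every successor {c, f}.
      q fails at c, so \Box q is false at f.
Satisfying worlds: none.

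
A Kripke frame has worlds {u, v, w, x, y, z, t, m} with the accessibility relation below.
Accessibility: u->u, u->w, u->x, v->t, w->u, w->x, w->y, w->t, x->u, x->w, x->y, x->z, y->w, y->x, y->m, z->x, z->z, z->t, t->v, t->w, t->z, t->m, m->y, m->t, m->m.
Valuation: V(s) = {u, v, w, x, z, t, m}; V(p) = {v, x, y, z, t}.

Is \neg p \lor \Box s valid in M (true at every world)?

Recall that \Box ψ holds at a world iff ψ holds at every accessible world, and \Diamond ψ holds iff ψ holds at some accessible world.
Let φ = \neg p \lor \Box s. Evaluate φ at each world:
  u (successors {u, w, x}): φ is true.
  v (successors {t}): φ is true.
  w (successors {u, x, y, t}): φ is true.
  x (successors {u, w, y, z}): φ is false.
  y (successors {w, x, m}): φ is true.
  z (successors {x, z, t}): φ is true.
  t (successors {v, w, z, m}): φ is true.
  m (successors {y, t, m}): φ is true.
Detail at x (counterexample):
  At x: \neg p is false, \Box s is false, so \neg p \lor \Box s is false.
    At x: \Box s requires s at every successor {u, w, y, z}.
      s fails at y, so \Box s is false at x.

No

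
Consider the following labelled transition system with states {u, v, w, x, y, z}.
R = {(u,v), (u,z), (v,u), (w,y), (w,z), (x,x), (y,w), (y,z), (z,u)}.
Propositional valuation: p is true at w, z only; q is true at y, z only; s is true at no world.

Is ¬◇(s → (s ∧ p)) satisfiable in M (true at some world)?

No

Let φ = ¬◇(s → (s ∧ p)). Evaluate φ at each world:
  u (successors {v, z}): φ is false.
  v (successors {u}): φ is false.
  w (successors {y, z}): φ is false.
  x (successors {x}): φ is false.
  y (successors {w, z}): φ is false.
  z (successors {u}): φ is false.
For instance, at v:
  At v: ◇(s → (s ∧ p)) is true, so ¬◇(s → (s ∧ p)) is false.
    At v: ◇(s → (s ∧ p)) requires s → (s ∧ p) at some successor in {u}.
      s → (s ∧ p) holds at u, so ◇(s → (s ∧ p)) is true at v.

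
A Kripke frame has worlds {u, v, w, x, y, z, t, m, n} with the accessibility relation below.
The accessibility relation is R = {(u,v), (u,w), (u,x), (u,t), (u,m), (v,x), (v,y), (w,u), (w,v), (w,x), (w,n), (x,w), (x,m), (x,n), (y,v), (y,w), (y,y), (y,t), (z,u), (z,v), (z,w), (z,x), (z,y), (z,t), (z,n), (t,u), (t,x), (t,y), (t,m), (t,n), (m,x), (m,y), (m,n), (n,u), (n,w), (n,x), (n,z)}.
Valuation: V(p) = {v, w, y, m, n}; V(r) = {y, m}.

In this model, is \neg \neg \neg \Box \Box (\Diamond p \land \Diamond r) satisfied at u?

At u: \neg \neg \Box \Box (\Diamond p \land \Diamond r) is false, so \neg \neg \neg \Box \Box (\Diamond p \land \Diamond r) is true.
  At u: \neg \Box \Box (\Diamond p \land \Diamond r) is true, so \neg \neg \Box \Box (\Diamond p \land \Diamond r) is false.
    At u: \Box \Box (\Diamond p \land \Diamond r) is false, so \neg \Box \Box (\Diamond p \land \Diamond r) is true.
      At u: \Box \Box (\Diamond p \land \Diamond r) requires \Box (\Diamond p \land \Diamond r) at every successor {v, w, x, t, m}.
        \Box (\Diamond p \land \Diamond r) fails at w, so \Box \Box (\Diamond p \land \Diamond r) is false at u.

Yes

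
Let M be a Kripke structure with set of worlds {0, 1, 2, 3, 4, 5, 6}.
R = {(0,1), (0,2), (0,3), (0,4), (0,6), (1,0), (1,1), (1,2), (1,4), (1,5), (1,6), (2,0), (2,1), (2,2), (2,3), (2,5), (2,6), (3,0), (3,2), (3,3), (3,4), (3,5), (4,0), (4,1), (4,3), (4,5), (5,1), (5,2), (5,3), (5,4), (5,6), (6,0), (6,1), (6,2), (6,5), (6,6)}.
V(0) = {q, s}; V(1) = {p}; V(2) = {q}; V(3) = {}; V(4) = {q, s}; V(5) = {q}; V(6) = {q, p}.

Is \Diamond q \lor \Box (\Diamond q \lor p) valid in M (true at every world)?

Let φ = \Diamond q \lor \Box (\Diamond q \lor p). Evaluate φ at each world:
  0 (successors {1, 2, 3, 4, 6}): φ is true.
  1 (successors {0, 1, 2, 4, 5, 6}): φ is true.
  2 (successors {0, 1, 2, 3, 5, 6}): φ is true.
  3 (successors {0, 2, 3, 4, 5}): φ is true.
  4 (successors {0, 1, 3, 5}): φ is true.
  5 (successors {1, 2, 3, 4, 6}): φ is true.
  6 (successors {0, 1, 2, 5, 6}): φ is true.
For instance, at 6:
  At 6: \Diamond q is true, \Box (\Diamond q \lor p) is true, so \Diamond q \lor \Box (\Diamond q \lor p) is true.
    At 6: \Diamond q requires q at some successor in {0, 1, 2, 5, 6}.
      q holds at 0, so \Diamond q is true at 6.
    At 6: \Box (\Diamond q \lor p) requires \Diamond q \lor p at every successor {0, 1, 2, 5, 6}.
      At 0: \Diamond q \lor p is true.
      At 1: \Diamond q \lor p is true.
      At 2: \Diamond q \lor p is true.
      At 5: \Diamond q \lor p is true.
      At 6: \Diamond q \lor p is true.
    So \Box (\Diamond q \lor p) is true at 6.

Yes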